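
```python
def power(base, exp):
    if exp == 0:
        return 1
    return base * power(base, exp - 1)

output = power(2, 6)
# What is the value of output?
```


power(2, 6)
= 2 * power(2, 5)
= 2 * 2 * power(2, 4)
= 2 * 2 * 2 * power(2, 3)
= 2 * 2 * 2 * 2 * power(2, 2)
= 2 * 2 * 2 * 2 * 2 * power(2, 1)
= 2 * 2 * 2 * 2 * 2 * 2 * power(2, 0)
= 2 * 2 * 2 * 2 * 2 * 2 * 1
= 64


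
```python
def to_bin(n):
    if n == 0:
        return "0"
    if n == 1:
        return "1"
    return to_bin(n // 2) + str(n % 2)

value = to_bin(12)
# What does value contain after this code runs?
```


to_bin(12)
= to_bin(6) + "0"
= to_bin(3) + "0" + "0"
= to_bin(1) + "1" + "0" + "0"
= "1" + "1" + "0" + "0"
= "1100"


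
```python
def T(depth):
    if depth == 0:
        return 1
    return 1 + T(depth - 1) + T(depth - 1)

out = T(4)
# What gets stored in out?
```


T(4)
= 1 + T(3) + T(3)
= 1 + 2 * T(3)
T(k) = 2^(k+1) - 1
T(0) = 1
T(1) = 3
T(2) = 7
T(3) = 15
T(4) = 31
T(4) = 2^5 - 1 = 31


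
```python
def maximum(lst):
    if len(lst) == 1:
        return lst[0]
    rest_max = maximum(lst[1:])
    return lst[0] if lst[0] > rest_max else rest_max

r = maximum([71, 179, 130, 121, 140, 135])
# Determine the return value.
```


maximum([71, 179, 130, 121, 140, 135])
= compare 71 with maximum([179, 130, 121, 140, 135])
= compare 179 with maximum([130, 121, 140, 135])
= compare 130 with maximum([121, 140, 135])
= compare 121 with maximum([140, 135])
= compare 140 with maximum([135])
Base: maximum([135]) = 135
compare 140 with 135: max = 140
compare 121 with 140: max = 140
compare 130 with 140: max = 140
compare 179 with 140: max = 179
compare 71 with 179: max = 179
= 179


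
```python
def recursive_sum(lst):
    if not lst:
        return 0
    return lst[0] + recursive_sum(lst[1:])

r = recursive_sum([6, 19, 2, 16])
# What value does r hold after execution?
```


recursive_sum([6, 19, 2, 16])
= 6 + recursive_sum([19, 2, 16])
= 6 + 19 + recursive_sum([2, 16])
= 6 + 19 + 2 + recursive_sum([16])
= 6 + 19 + 2 + 16 + recursive_sum([])
= 6 + 19 + 2 + 16 + 0
= 43


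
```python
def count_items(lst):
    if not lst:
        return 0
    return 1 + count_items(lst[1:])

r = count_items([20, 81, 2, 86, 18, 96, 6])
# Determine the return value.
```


count_items([20, 81, 2, 86, 18, 96, 6])
= 1 + count_items([81, 2, 86, 18, 96, 6])
= 1 + 1 + count_items([2, 86, 18, 96, 6])
= 1 + 1 + 1 + count_items([86, 18, 96, 6])
= 1 + 1 + 1 + 1 + count_items([18, 96, 6])
= 1 + 1 + 1 + 1 + 1 + count_items([96, 6])
= 1 + 1 + 1 + 1 + 1 + 1 + count_items([6])
= 1 + 1 + 1 + 1 + 1 + 1 + 1 + count_items([])
= 1 + 1 + 1 + 1 + 1 + 1 + 1 + 0
= 7


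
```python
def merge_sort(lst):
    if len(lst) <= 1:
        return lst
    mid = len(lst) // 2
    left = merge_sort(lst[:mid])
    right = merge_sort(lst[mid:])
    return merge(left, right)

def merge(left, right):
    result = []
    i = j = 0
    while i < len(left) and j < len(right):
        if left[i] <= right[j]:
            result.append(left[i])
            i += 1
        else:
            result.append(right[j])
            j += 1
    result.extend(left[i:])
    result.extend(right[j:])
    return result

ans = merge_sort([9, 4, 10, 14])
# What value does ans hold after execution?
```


merge_sort([9, 4, 10, 14])
Split into [9, 4] and [10, 14]
Left sorted: [4, 9]
Right sorted: [10, 14]
Merge [4, 9] and [10, 14]
= [4, 9, 10, 14]


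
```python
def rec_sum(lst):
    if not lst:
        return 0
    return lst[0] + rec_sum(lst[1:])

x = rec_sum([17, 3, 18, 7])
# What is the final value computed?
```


rec_sum([17, 3, 18, 7])
= 17 + rec_sum([3, 18, 7])
= 17 + 3 + rec_sum([18, 7])
= 17 + 3 + 18 + rec_sum([7])
= 17 + 3 + 18 + 7 + rec_sum([])
= 17 + 3 + 18 + 7 + 0
= 45


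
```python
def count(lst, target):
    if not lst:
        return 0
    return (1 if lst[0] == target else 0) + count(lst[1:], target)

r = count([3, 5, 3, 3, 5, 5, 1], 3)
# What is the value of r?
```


count([3, 5, 3, 3, 5, 5, 1], 3)
lst[0]=3 == 3: 1 + count([5, 3, 3, 5, 5, 1], 3)
lst[0]=5 != 3: 0 + count([3, 3, 5, 5, 1], 3)
lst[0]=3 == 3: 1 + count([3, 5, 5, 1], 3)
lst[0]=3 == 3: 1 + count([5, 5, 1], 3)
lst[0]=5 != 3: 0 + count([5, 1], 3)
lst[0]=5 != 3: 0 + count([1], 3)
lst[0]=1 != 3: 0 + count([], 3)
= 3


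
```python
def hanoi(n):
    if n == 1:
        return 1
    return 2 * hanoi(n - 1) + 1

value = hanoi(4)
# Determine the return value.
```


hanoi(4)
= 2 * hanoi(3) + 1
= 2 * (2 * hanoi(2) + 1) + 1
= 2 * (2 * (2 * hanoi(1) + 1) + 1) + 1
Now compute bottom-up:
hanoi(1) = 1
hanoi(2) = 2 * 1 + 1 = 3
hanoi(3) = 2 * 3 + 1 = 7
hanoi(4) = 2 * 7 + 1 = 15
= 15


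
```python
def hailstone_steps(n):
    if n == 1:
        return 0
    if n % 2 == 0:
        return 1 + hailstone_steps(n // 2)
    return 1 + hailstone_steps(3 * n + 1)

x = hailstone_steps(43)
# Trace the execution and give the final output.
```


hailstone_steps(43)
43 is odd -> 3*43+1 = 130 -> hailstone_steps(130)
130 is even -> hailstone_steps(65)
65 is odd -> 3*65+1 = 196 -> hailstone_steps(196)
196 is even -> hailstone_steps(98)
98 is even -> hailstone_steps(49)
49 is odd -> 3*49+1 = 148 -> hailstone_steps(148)
148 is even -> hailstone_steps(74)
74 is even -> hailstone_steps(37)
37 is odd -> 3*37+1 = 112 -> hailstone_steps(112)
112 is even -> hailstone_steps(56)
56 is even -> hailstone_steps(28)
28 is even -> hailstone_steps(14)
14 is even -> hailstone_steps(7)
7 is odd -> 3*7+1 = 22 -> hailstone_steps(22)
22 is even -> hailstone_steps(11)
11 is odd -> 3*11+1 = 34 -> hailstone_steps(34)
34 is even -> hailstone_steps(17)
17 is odd -> 3*17+1 = 52 -> hailstone_steps(52)
52 is even -> hailstone_steps(26)
26 is even -> hailstone_steps(13)
13 is odd -> 3*13+1 = 40 -> hailstone_steps(40)
40 is even -> hailstone_steps(20)
20 is even -> hailstone_steps(10)
10 is even -> hailstone_steps(5)
5 is odd -> 3*5+1 = 16 -> hailstone_steps(16)
16 is even -> hailstone_steps(8)
8 is even -> hailstone_steps(4)
4 is even -> hailstone_steps(2)
2 is even -> hailstone_steps(1)
Reached 1 after 29 steps
= 29


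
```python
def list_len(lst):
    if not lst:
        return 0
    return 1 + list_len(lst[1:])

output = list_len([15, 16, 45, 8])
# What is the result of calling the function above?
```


list_len([15, 16, 45, 8])
= 1 + list_len([16, 45, 8])
= 1 + 1 + list_len([45, 8])
= 1 + 1 + 1 + list_len([8])
= 1 + 1 + 1 + 1 + list_len([])
= 1 + 1 + 1 + 1 + 0
= 4


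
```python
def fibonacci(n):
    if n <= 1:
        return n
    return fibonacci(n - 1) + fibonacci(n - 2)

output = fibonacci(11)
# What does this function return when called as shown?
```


fibonacci(11)
= fibonacci(10) + fibonacci(9)
= (fibonacci(9) + fibonacci(8)) + fibonacci(9)
Computing bottom-up: fibonacci(0)=0, fibonacci(1)=1, fibonacci(2)=1, fibonacci(3)=2, fibonacci(4)=3, fibonacci(5)=5, fibonacci(6)=8, fibonacci(7)=13, fibonacci(8)=21, fibonacci(9)=34, fibonacci(10)=55, fibonacci(11)=89
= 89


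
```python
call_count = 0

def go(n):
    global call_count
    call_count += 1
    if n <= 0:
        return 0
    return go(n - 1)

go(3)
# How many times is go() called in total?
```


go(3) calls go(2) calls ... calls go(0)
Total calls: 3 + 1 (for base case) = 4


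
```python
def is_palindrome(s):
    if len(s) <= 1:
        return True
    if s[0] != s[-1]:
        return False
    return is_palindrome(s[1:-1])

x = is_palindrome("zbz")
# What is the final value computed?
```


is_palindrome("zbz")
"zbz": s[0]='z' == s[-1]='z' -> is_palindrome("b")
"b": len <= 1 -> True
= True


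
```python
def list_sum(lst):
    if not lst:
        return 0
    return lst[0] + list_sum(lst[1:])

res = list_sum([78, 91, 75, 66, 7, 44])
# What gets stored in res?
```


list_sum([78, 91, 75, 66, 7, 44])
= 78 + list_sum([91, 75, 66, 7, 44])
= 78 + 91 + list_sum([75, 66, 7, 44])
= 78 + 91 + 75 + list_sum([66, 7, 44])
= 78 + 91 + 75 + 66 + list_sum([7, 44])
= 78 + 91 + 75 + 66 + 7 + list_sum([44])
= 78 + 91 + 75 + 66 + 7 + 44 + list_sum([])
= 78 + 91 + 75 + 66 + 7 + 44 + 0
= 361


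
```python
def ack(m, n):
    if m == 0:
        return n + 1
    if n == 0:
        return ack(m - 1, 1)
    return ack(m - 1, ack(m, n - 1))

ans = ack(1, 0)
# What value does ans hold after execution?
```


ack(1, 0)
n == 0: return ack(0, 1)
= ack(0, 1) = 2
= 2


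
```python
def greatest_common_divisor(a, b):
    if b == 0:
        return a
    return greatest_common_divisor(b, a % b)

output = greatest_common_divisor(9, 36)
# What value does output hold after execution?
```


greatest_common_divisor(9, 36)
= greatest_common_divisor(36, 9 % 36) = greatest_common_divisor(36, 9)
= greatest_common_divisor(9, 36 % 9) = greatest_common_divisor(9, 0)
b == 0, return a = 9


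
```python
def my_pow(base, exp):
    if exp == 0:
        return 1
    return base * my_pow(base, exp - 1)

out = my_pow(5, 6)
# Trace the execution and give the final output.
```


my_pow(5, 6)
= 5 * my_pow(5, 5)
= 5 * 5 * my_pow(5, 4)
= 5 * 5 * 5 * my_pow(5, 3)
= 5 * 5 * 5 * 5 * my_pow(5, 2)
= 5 * 5 * 5 * 5 * 5 * my_pow(5, 1)
= 5 * 5 * 5 * 5 * 5 * 5 * my_pow(5, 0)
= 5 * 5 * 5 * 5 * 5 * 5 * 1
= 15625


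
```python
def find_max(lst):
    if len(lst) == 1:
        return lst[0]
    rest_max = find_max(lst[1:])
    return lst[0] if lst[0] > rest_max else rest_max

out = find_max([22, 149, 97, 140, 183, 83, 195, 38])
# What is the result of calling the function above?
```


find_max([22, 149, 97, 140, 183, 83, 195, 38])
= compare 22 with find_max([149, 97, 140, 183, 83, 195, 38])
= compare 149 with find_max([97, 140, 183, 83, 195, 38])
= compare 97 with find_max([140, 183, 83, 195, 38])
= compare 140 with find_max([183, 83, 195, 38])
= compare 183 with find_max([83, 195, 38])
= compare 83 with find_max([195, 38])
= compare 195 with find_max([38])
Base: find_max([38]) = 38
compare 195 with 38: max = 195
compare 83 with 195: max = 195
compare 183 with 195: max = 195
compare 140 with 195: max = 195
compare 97 with 195: max = 195
compare 149 with 195: max = 195
compare 22 with 195: max = 195
= 195


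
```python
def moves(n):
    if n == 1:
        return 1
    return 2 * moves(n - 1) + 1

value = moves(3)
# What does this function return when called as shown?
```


moves(3)
= 2 * moves(2) + 1
= 2 * (2 * moves(1) + 1) + 1
Now compute bottom-up:
moves(1) = 1
moves(2) = 2 * 1 + 1 = 3
moves(3) = 2 * 3 + 1 = 7
= 7


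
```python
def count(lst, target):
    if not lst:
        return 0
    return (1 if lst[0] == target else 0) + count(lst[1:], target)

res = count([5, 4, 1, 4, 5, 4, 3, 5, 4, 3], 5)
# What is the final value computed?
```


count([5, 4, 1, 4, 5, 4, 3, 5, 4, 3], 5)
lst[0]=5 == 5: 1 + count([4, 1, 4, 5, 4, 3, 5, 4, 3], 5)
lst[0]=4 != 5: 0 + count([1, 4, 5, 4, 3, 5, 4, 3], 5)
lst[0]=1 != 5: 0 + count([4, 5, 4, 3, 5, 4, 3], 5)
lst[0]=4 != 5: 0 + count([5, 4, 3, 5, 4, 3], 5)
lst[0]=5 == 5: 1 + count([4, 3, 5, 4, 3], 5)
lst[0]=4 != 5: 0 + count([3, 5, 4, 3], 5)
lst[0]=3 != 5: 0 + count([5, 4, 3], 5)
lst[0]=5 == 5: 1 + count([4, 3], 5)
lst[0]=4 != 5: 0 + count([3], 5)
lst[0]=3 != 5: 0 + count([], 5)
= 3


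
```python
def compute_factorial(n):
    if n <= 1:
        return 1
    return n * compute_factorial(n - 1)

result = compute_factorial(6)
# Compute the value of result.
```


compute_factorial(6)
= 6 * compute_factorial(5)
= 6 * 5 * compute_factorial(4)
= 6 * 5 * 4 * compute_factorial(3)
= 6 * 5 * 4 * 3 * compute_factorial(2)
= 6 * 5 * 4 * 3 * 2 * compute_factorial(1)
= 6 * 5 * 4 * 3 * 2 * 1
= 720


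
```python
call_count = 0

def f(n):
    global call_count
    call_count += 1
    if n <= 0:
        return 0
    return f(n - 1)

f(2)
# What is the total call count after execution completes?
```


f(2) calls f(1) calls ... calls f(0)
Total calls: 2 + 1 (for base case) = 3


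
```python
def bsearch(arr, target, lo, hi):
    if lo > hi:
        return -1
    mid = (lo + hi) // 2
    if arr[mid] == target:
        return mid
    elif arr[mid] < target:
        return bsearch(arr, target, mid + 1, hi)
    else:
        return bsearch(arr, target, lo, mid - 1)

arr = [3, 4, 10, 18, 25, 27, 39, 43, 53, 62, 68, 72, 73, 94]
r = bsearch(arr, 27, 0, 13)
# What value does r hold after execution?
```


bsearch(arr, 27, 0, 13)
lo=0, hi=13, mid=6, arr[mid]=39
39 > 27, search left half
lo=0, hi=5, mid=2, arr[mid]=10
10 < 27, search right half
lo=3, hi=5, mid=4, arr[mid]=25
25 < 27, search right half
lo=5, hi=5, mid=5, arr[mid]=27
arr[5] == 27, found at index 5
= 5


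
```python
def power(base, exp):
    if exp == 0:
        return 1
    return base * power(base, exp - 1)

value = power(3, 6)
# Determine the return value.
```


power(3, 6)
= 3 * power(3, 5)
= 3 * 3 * power(3, 4)
= 3 * 3 * 3 * power(3, 3)
= 3 * 3 * 3 * 3 * power(3, 2)
= 3 * 3 * 3 * 3 * 3 * power(3, 1)
= 3 * 3 * 3 * 3 * 3 * 3 * power(3, 0)
= 3 * 3 * 3 * 3 * 3 * 3 * 1
= 729


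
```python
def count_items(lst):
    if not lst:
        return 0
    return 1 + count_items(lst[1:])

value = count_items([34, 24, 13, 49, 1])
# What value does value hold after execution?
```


count_items([34, 24, 13, 49, 1])
= 1 + count_items([24, 13, 49, 1])
= 1 + 1 + count_items([13, 49, 1])
= 1 + 1 + 1 + count_items([49, 1])
= 1 + 1 + 1 + 1 + count_items([1])
= 1 + 1 + 1 + 1 + 1 + count_items([])
= 1 + 1 + 1 + 1 + 1 + 0
= 5


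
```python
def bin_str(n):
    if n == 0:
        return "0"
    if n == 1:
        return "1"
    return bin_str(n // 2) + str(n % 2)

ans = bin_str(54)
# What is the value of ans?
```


bin_str(54)
= bin_str(27) + "0"
= bin_str(13) + "1" + "0"
= bin_str(6) + "1" + "1" + "0"
= bin_str(3) + "0" + "1" + "1" + "0"
= bin_str(1) + "1" + "0" + "1" + "1" + "0"
= "1" + "1" + "0" + "1" + "1" + "0"
= "110110"


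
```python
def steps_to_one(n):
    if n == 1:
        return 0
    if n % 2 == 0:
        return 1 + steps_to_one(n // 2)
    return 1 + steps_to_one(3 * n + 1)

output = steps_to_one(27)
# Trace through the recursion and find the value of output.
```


steps_to_one(27)
27 is odd -> 3*27+1 = 82 -> steps_to_one(82)
82 is even -> steps_to_one(41)
41 is odd -> 3*41+1 = 124 -> steps_to_one(124)
124 is even -> steps_to_one(62)
62 is even -> steps_to_one(31)
31 is odd -> 3*31+1 = 94 -> steps_to_one(94)
94 is even -> steps_to_one(47)
47 is odd -> 3*47+1 = 142 -> steps_to_one(142)
142 is even -> steps_to_one(71)
71 is odd -> 3*71+1 = 214 -> steps_to_one(214)
214 is even -> steps_to_one(107)
107 is odd -> 3*107+1 = 322 -> steps_to_one(322)
322 is even -> steps_to_one(161)
161 is odd -> 3*161+1 = 484 -> steps_to_one(484)
484 is even -> steps_to_one(242)
242 is even -> steps_to_one(121)
121 is odd -> 3*121+1 = 364 -> steps_to_one(364)
364 is even -> steps_to_one(182)
182 is even -> steps_to_one(91)
91 is odd -> 3*91+1 = 274 -> steps_to_one(274)
274 is even -> steps_to_one(137)
137 is odd -> 3*137+1 = 412 -> steps_to_one(412)
412 is even -> steps_to_one(206)
206 is even -> steps_to_one(103)
103 is odd -> 3*103+1 = 310 -> steps_to_one(310)
310 is even -> steps_to_one(155)
155 is odd -> 3*155+1 = 466 -> steps_to_one(466)
466 is even -> steps_to_one(233)
233 is odd -> 3*233+1 = 700 -> steps_to_one(700)
700 is even -> steps_to_one(350)
350 is even -> steps_to_one(175)
175 is odd -> 3*175+1 = 526 -> steps_to_one(526)
526 is even -> steps_to_one(263)
263 is odd -> 3*263+1 = 790 -> steps_to_one(790)
790 is even -> steps_to_one(395)
395 is odd -> 3*395+1 = 1186 -> steps_to_one(1186)
1186 is even -> steps_to_one(593)
593 is odd -> 3*593+1 = 1780 -> steps_to_one(1780)
1780 is even -> steps_to_one(890)
890 is even -> steps_to_one(445)
445 is odd -> 3*445+1 = 1336 -> steps_to_one(1336)
1336 is even -> steps_to_one(668)
668 is even -> steps_to_one(334)
334 is even -> steps_to_one(167)
167 is odd -> 3*167+1 = 502 -> steps_to_one(502)
502 is even -> steps_to_one(251)
251 is odd -> 3*251+1 = 754 -> steps_to_one(754)
754 is even -> steps_to_one(377)
377 is odd -> 3*377+1 = 1132 -> steps_to_one(1132)
1132 is even -> steps_to_one(566)
566 is even -> steps_to_one(283)
283 is odd -> 3*283+1 = 850 -> steps_to_one(850)
850 is even -> steps_to_one(425)
425 is odd -> 3*425+1 = 1276 -> steps_to_one(1276)
1276 is even -> steps_to_one(638)
638 is even -> steps_to_one(319)
319 is odd -> 3*319+1 = 958 -> steps_to_one(958)
958 is even -> steps_to_one(479)
479 is odd -> 3*479+1 = 1438 -> steps_to_one(1438)
1438 is even -> steps_to_one(719)
719 is odd -> 3*719+1 = 2158 -> steps_to_one(2158)
2158 is even -> steps_to_one(1079)
1079 is odd -> 3*1079+1 = 3238 -> steps_to_one(3238)
3238 is even -> steps_to_one(1619)
1619 is odd -> 3*1619+1 = 4858 -> steps_to_one(4858)
4858 is even -> steps_to_one(2429)
2429 is odd -> 3*2429+1 = 7288 -> steps_to_one(7288)
7288 is even -> steps_to_one(3644)
3644 is even -> steps_to_one(1822)
1822 is even -> steps_to_one(911)
911 is odd -> 3*911+1 = 2734 -> steps_to_one(2734)
2734 is even -> steps_to_one(1367)
1367 is odd -> 3*1367+1 = 4102 -> steps_to_one(4102)
4102 is even -> steps_to_one(2051)
2051 is odd -> 3*2051+1 = 6154 -> steps_to_one(6154)
6154 is even -> steps_to_one(3077)
3077 is odd -> 3*3077+1 = 9232 -> steps_to_one(9232)
9232 is even -> steps_to_one(4616)
4616 is even -> steps_to_one(2308)
2308 is even -> steps_to_one(1154)
1154 is even -> steps_to_one(577)
577 is odd -> 3*577+1 = 1732 -> steps_to_one(1732)
1732 is even -> steps_to_one(866)
866 is even -> steps_to_one(433)
433 is odd -> 3*433+1 = 1300 -> steps_to_one(1300)
1300 is even -> steps_to_one(650)
650 is even -> steps_to_one(325)
325 is odd -> 3*325+1 = 976 -> steps_to_one(976)
976 is even -> steps_to_one(488)
488 is even -> steps_to_one(244)
244 is even -> steps_to_one(122)
122 is even -> steps_to_one(61)
61 is odd -> 3*61+1 = 184 -> steps_to_one(184)
184 is even -> steps_to_one(92)
92 is even -> steps_to_one(46)
46 is even -> steps_to_one(23)
23 is odd -> 3*23+1 = 70 -> steps_to_one(70)
70 is even -> steps_to_one(35)
35 is odd -> 3*35+1 = 106 -> steps_to_one(106)
106 is even -> steps_to_one(53)
53 is odd -> 3*53+1 = 160 -> steps_to_one(160)
160 is even -> steps_to_one(80)
80 is even -> steps_to_one(40)
40 is even -> steps_to_one(20)
20 is even -> steps_to_one(10)
10 is even -> steps_to_one(5)
5 is odd -> 3*5+1 = 16 -> steps_to_one(16)
16 is even -> steps_to_one(8)
8 is even -> steps_to_one(4)
4 is even -> steps_to_one(2)
2 is even -> steps_to_one(1)
Reached 1 after 111 steps
= 111


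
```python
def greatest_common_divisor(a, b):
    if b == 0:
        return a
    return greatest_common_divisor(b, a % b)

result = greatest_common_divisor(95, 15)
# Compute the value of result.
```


greatest_common_divisor(95, 15)
= greatest_common_divisor(15, 95 % 15) = greatest_common_divisor(15, 5)
= greatest_common_divisor(5, 15 % 5) = greatest_common_divisor(5, 0)
b == 0, return a = 5


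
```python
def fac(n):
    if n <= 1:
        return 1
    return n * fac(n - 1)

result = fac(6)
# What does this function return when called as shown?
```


fac(6)
= 6 * fac(5)
= 6 * 5 * fac(4)
= 6 * 5 * 4 * fac(3)
= 6 * 5 * 4 * 3 * fac(2)
= 6 * 5 * 4 * 3 * 2 * fac(1)
= 6 * 5 * 4 * 3 * 2 * 1
= 720


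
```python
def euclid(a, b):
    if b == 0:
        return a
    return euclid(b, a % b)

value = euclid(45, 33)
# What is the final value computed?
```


euclid(45, 33)
= euclid(33, 45 % 33) = euclid(33, 12)
= euclid(12, 33 % 12) = euclid(12, 9)
= euclid(9, 12 % 9) = euclid(9, 3)
= euclid(3, 9 % 3) = euclid(3, 0)
b == 0, return a = 3


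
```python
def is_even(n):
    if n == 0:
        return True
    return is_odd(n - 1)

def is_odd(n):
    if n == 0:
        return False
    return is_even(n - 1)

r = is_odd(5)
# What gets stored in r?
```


is_odd(5)
= is_even(4)
= is_odd(3)
= is_even(2)
= is_odd(1)
= is_even(0)
n == 0: return True
= True


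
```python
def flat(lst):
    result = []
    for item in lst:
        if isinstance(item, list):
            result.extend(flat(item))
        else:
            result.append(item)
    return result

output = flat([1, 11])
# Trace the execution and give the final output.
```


flat([1, 11])
Processing each element:
  1 is not a list -> append 1
  11 is not a list -> append 11
= [1, 11]


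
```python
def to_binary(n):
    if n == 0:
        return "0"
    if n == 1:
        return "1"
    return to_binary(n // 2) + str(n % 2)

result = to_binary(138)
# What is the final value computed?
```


to_binary(138)
= to_binary(69) + "0"
= to_binary(34) + "1" + "0"
= to_binary(17) + "0" + "1" + "0"
= to_binary(8) + "1" + "0" + "1" + "0"
= to_binary(4) + "0" + "1" + "0" + "1" + "0"
= to_binary(2) + "0" + "0" + "1" + "0" + "1" + "0"
= to_binary(1) + "0" + "0" + "0" + "1" + "0" + "1" + "0"
= "1" + "0" + "0" + "0" + "1" + "0" + "1" + "0"
= "10001010"


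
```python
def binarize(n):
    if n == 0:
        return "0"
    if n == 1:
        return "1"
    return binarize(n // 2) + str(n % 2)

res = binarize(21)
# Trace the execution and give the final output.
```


binarize(21)
= binarize(10) + "1"
= binarize(5) + "0" + "1"
= binarize(2) + "1" + "0" + "1"
= binarize(1) + "0" + "1" + "0" + "1"
= "1" + "0" + "1" + "0" + "1"
= "10101"


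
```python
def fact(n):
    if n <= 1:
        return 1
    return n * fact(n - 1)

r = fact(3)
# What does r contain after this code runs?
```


fact(3)
= 3 * fact(2)
= 3 * 2 * fact(1)
= 3 * 2 * 1
= 6


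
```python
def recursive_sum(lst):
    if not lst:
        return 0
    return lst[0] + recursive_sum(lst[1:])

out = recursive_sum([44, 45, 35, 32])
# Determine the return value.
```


recursive_sum([44, 45, 35, 32])
= 44 + recursive_sum([45, 35, 32])
= 44 + 45 + recursive_sum([35, 32])
= 44 + 45 + 35 + recursive_sum([32])
= 44 + 45 + 35 + 32 + recursive_sum([])
= 44 + 45 + 35 + 32 + 0
= 156


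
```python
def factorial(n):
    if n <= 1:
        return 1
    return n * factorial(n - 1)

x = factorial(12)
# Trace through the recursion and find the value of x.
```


factorial(12)
= 12 * factorial(11)
= 12 * 11 * factorial(10)
= 12 * 11 * 10 * factorial(9)
= 12 * 11 * 10 * 9 * factorial(8)
= 12 * 11 * 10 * 9 * 8 * factorial(7)
= 12 * 11 * 10 * 9 * 8 * 7 * factorial(6)
= 12 * 11 * 10 * 9 * 8 * 7 * 6 * factorial(5)
= 12 * 11 * 10 * 9 * 8 * 7 * 6 * 5 * factorial(4)
= 12 * 11 * 10 * 9 * 8 * 7 * 6 * 5 * 4 * factorial(3)
= 12 * 11 * 10 * 9 * 8 * 7 * 6 * 5 * 4 * 3 * factorial(2)
= 12 * 11 * 10 * 9 * 8 * 7 * 6 * 5 * 4 * 3 * 2 * factorial(1)
= 12 * 11 * 10 * 9 * 8 * 7 * 6 * 5 * 4 * 3 * 2 * 1
= 479001600


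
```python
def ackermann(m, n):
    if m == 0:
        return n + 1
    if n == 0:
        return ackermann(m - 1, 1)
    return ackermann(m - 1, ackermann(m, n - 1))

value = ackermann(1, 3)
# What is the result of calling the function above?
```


ackermann(1, 3)
= ackermann(0, ackermann(1, 2))
First compute ackermann(1, 2) = 4
= ackermann(0, 4)
= 5


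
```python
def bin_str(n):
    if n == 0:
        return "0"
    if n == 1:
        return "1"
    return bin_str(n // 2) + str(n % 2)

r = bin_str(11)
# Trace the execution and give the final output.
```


bin_str(11)
= bin_str(5) + "1"
= bin_str(2) + "1" + "1"
= bin_str(1) + "0" + "1" + "1"
= "1" + "0" + "1" + "1"
= "1011"


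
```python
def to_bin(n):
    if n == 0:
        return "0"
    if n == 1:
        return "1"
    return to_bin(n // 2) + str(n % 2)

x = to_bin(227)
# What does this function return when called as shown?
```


to_bin(227)
= to_bin(113) + "1"
= to_bin(56) + "1" + "1"
= to_bin(28) + "0" + "1" + "1"
= to_bin(14) + "0" + "0" + "1" + "1"
= to_bin(7) + "0" + "0" + "0" + "1" + "1"
= to_bin(3) + "1" + "0" + "0" + "0" + "1" + "1"
= to_bin(1) + "1" + "1" + "0" + "0" + "0" + "1" + "1"
= "1" + "1" + "1" + "0" + "0" + "0" + "1" + "1"
= "11100011"


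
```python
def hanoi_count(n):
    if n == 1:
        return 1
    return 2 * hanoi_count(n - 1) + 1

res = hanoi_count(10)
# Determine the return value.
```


hanoi_count(10)
= 2 * hanoi_count(9) + 1
= 2 * (2 * hanoi_count(8) + 1) + 1
= 2 * (2 * (2 * hanoi_count(7) + 1) + 1) + 1
= 2 * (2 * (2 * (2 * hanoi_count(6) + 1) + 1) + 1) + 1
= 2 * (2 * (2 * (2 * (2 * hanoi_count(5) + 1) + 1) + 1) + 1) + 1
= 2 * (2 * (2 * (2 * (2 * (2 * hanoi_count(4) + 1) + 1) + 1) + 1) + 1) + 1
= 2 * (2 * (2 * (2 * (2 * (2 * (2 * hanoi_count(3) + 1) + 1) + 1) + 1) + 1) + 1) + 1
= 2 * (2 * (2 * (2 * (2 * (2 * (2 * (2 * hanoi_count(2) + 1) + 1) + 1) + 1) + 1) + 1) + 1) + 1
= 2 * (2 * (2 * (2 * (2 * (2 * (2 * (2 * (2 * hanoi_count(1) + 1) + 1) + 1) + 1) + 1) + 1) + 1) + 1) + 1
Now compute bottom-up:
hanoi_count(1) = 1
hanoi_count(2) = 2 * 1 + 1 = 3
hanoi_count(3) = 2 * 3 + 1 = 7
hanoi_count(4) = 2 * 7 + 1 = 15
hanoi_count(5) = 2 * 15 + 1 = 31
hanoi_count(6) = 2 * 31 + 1 = 63
hanoi_count(7) = 2 * 63 + 1 = 127
hanoi_count(8) = 2 * 127 + 1 = 255
hanoi_count(9) = 2 * 255 + 1 = 511
hanoi_count(10) = 2 * 511 + 1 = 1023
= 1023


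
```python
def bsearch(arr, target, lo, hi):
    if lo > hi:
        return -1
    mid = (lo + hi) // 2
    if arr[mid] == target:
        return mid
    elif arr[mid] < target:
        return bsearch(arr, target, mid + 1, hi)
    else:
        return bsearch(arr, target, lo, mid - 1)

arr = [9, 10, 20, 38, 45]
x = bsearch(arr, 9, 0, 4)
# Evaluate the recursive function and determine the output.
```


bsearch(arr, 9, 0, 4)
lo=0, hi=4, mid=2, arr[mid]=20
20 > 9, search left half
lo=0, hi=1, mid=0, arr[mid]=9
arr[0] == 9, found at index 0
= 0


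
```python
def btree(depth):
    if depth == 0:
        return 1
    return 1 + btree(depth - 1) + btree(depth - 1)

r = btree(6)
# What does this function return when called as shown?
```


btree(6)
= 1 + btree(5) + btree(5)
= 1 + 2 * btree(5)
btree(k) = 2^(k+1) - 1
btree(0) = 1
btree(1) = 3
btree(2) = 7
btree(3) = 15
btree(4) = 31
btree(6) = 2^7 - 1 = 127


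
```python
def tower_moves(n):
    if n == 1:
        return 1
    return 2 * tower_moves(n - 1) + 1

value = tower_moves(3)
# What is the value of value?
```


tower_moves(3)
= 2 * tower_moves(2) + 1
= 2 * (2 * tower_moves(1) + 1) + 1
Now compute bottom-up:
tower_moves(1) = 1
tower_moves(2) = 2 * 1 + 1 = 3
tower_moves(3) = 2 * 3 + 1 = 7
= 7


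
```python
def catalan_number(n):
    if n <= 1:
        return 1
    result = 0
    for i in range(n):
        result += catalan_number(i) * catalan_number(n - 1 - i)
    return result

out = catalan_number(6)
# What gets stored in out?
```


catalan_number(6)
= sum of catalan_number(i) * catalan_number(6-1-i) for i in 0..5
First compute sub-values bottom-up:
  catalan_number(0) = 1, catalan_number(1) = 1
  catalan_number(2) = 1*1 + 1*1 = 2
  catalan_number(3) = 1*2 + 1*1 + 2*1 = 5
  catalan_number(4) = 1*5 + 1*2 + 2*1 + 5*1 = 14
  catalan_number(5) = 1*14 + 1*5 + 2*2 + 5*1 + 14*1 = 42
Now catalan_number(6):
  catalan_number(0)*catalan_number(5) = 1*42 = 42
  catalan_number(1)*catalan_number(4) = 1*14 = 14
  catalan_number(2)*catalan_number(3) = 2*5 = 10
  catalan_number(3)*catalan_number(2) = 5*2 = 10
  catalan_number(4)*catalan_number(1) = 14*1 = 14
  catalan_number(5)*catalan_number(0) = 42*1 = 42
= 42 + 14 + 10 + 10 + 14 + 42
= 132


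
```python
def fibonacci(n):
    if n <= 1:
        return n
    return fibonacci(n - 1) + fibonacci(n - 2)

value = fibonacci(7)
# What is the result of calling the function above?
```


fibonacci(7)
= fibonacci(6) + fibonacci(5)
= (fibonacci(5) + fibonacci(4)) + fibonacci(5)
Computing bottom-up: fibonacci(0)=0, fibonacci(1)=1, fibonacci(2)=1, fibonacci(3)=2, fibonacci(4)=3, fibonacci(5)=5, fibonacci(6)=8, fibonacci(7)=13
= 13


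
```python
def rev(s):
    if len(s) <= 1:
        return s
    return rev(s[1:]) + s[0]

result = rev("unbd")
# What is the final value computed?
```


rev("unbd")
= rev("nbd") + "u"
= rev("bd") + "n" + "u"
= rev("d") + "b" + "n" + "u"
= "d" + "b" + "n" + "u"
= "dbnu"


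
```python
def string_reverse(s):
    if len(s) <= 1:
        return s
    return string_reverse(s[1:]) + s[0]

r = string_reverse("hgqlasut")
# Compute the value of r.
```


string_reverse("hgqlasut")
= string_reverse("gqlasut") + "h"
= string_reverse("qlasut") + "g" + "h"
= string_reverse("lasut") + "q" + "g" + "h"
= string_reverse("asut") + "l" + "q" + "g" + "h"
= string_reverse("sut") + "a" + "l" + "q" + "g" + "h"
= string_reverse("ut") + "s" + "a" + "l" + "q" + "g" + "h"
= string_reverse("t") + "u" + "s" + "a" + "l" + "q" + "g" + "h"
= "t" + "u" + "s" + "a" + "l" + "q" + "g" + "h"
= "tusalqgh"


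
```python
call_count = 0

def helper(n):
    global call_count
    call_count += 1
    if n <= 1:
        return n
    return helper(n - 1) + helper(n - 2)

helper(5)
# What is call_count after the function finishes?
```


helper(5) calls helper(4) and helper(3); each non-base call branches into two more.
Let C(k) = total number of calls made by helper(k), including the call to helper(k) itself.
Base cases: C(0) = 1, C(1) = 1
Recurrence: C(k) = 1 + C(k-1) + C(k-2)
  C(2) = 1 + C(1) + C(0) = 1 + 1 + 1 = 3
  C(3) = 1 + C(2) + C(1) = 1 + 3 + 1 = 5
  C(4) = 1 + C(3) + C(2) = 1 + 5 + 3 = 9
  C(5) = 1 + C(4) + C(3) = 1 + 9 + 5 = 15
Total calls = C(5) = 15


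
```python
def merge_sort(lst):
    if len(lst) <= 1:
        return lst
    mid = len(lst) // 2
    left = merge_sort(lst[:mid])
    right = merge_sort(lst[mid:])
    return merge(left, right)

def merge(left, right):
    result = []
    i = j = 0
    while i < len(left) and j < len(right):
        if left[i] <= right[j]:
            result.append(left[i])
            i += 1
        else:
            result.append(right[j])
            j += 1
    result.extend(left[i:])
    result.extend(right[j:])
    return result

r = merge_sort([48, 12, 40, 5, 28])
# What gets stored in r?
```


merge_sort([48, 12, 40, 5, 28])
Split into [48, 12] and [40, 5, 28]
Left sorted: [12, 48]
Right sorted: [5, 28, 40]
Merge [12, 48] and [5, 28, 40]
= [5, 12, 28, 40, 48]


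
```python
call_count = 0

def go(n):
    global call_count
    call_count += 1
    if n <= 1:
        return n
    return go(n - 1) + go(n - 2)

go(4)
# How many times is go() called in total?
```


go(4) calls go(3) and go(2); each non-base call branches into two more.
Let C(k) = total number of calls made by go(k), including the call to go(k) itself.
Base cases: C(0) = 1, C(1) = 1
Recurrence: C(k) = 1 + C(k-1) + C(k-2)
  C(2) = 1 + C(1) + C(0) = 1 + 1 + 1 = 3
  C(3) = 1 + C(2) + C(1) = 1 + 3 + 1 = 5
  C(4) = 1 + C(3) + C(2) = 1 + 5 + 3 = 9
Total calls = C(4) = 9


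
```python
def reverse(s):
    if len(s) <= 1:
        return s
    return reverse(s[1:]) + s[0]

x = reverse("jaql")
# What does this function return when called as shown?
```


reverse("jaql")
= reverse("aql") + "j"
= reverse("ql") + "a" + "j"
= reverse("l") + "q" + "a" + "j"
= "l" + "q" + "a" + "j"
= "lqaj"


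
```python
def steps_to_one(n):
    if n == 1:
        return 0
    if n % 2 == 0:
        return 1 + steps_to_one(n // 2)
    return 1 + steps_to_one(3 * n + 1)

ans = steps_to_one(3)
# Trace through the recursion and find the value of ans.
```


steps_to_one(3)
3 is odd -> 3*3+1 = 10 -> steps_to_one(10)
10 is even -> steps_to_one(5)
5 is odd -> 3*5+1 = 16 -> steps_to_one(16)
16 is even -> steps_to_one(8)
8 is even -> steps_to_one(4)
4 is even -> steps_to_one(2)
2 is even -> steps_to_one(1)
Reached 1 after 7 steps
= 7


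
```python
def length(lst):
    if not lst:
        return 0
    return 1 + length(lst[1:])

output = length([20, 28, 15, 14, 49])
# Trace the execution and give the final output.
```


length([20, 28, 15, 14, 49])
= 1 + length([28, 15, 14, 49])
= 1 + 1 + length([15, 14, 49])
= 1 + 1 + 1 + length([14, 49])
= 1 + 1 + 1 + 1 + length([49])
= 1 + 1 + 1 + 1 + 1 + length([])
= 1 + 1 + 1 + 1 + 1 + 0
= 5


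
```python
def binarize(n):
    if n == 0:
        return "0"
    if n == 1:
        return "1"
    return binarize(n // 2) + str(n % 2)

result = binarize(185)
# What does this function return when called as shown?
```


binarize(185)
= binarize(92) + "1"
= binarize(46) + "0" + "1"
= binarize(23) + "0" + "0" + "1"
= binarize(11) + "1" + "0" + "0" + "1"
= binarize(5) + "1" + "1" + "0" + "0" + "1"
= binarize(2) + "1" + "1" + "1" + "0" + "0" + "1"
= binarize(1) + "0" + "1" + "1" + "1" + "0" + "0" + "1"
= "1" + "0" + "1" + "1" + "1" + "0" + "0" + "1"
= "10111001"


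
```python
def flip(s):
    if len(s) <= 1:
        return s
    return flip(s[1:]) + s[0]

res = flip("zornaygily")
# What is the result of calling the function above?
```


flip("zornaygily")
= flip("ornaygily") + "z"
= flip("rnaygily") + "o" + "z"
= flip("naygily") + "r" + "o" + "z"
= flip("aygily") + "n" + "r" + "o" + "z"
= flip("ygily") + "a" + "n" + "r" + "o" + "z"
= flip("gily") + "y" + "a" + "n" + "r" + "o" + "z"
= flip("ily") + "g" + "y" + "a" + "n" + "r" + "o" + "z"
= flip("ly") + "i" + "g" + "y" + "a" + "n" + "r" + "o" + "z"
= flip("y") + "l" + "i" + "g" + "y" + "a" + "n" + "r" + "o" + "z"
= "y" + "l" + "i" + "g" + "y" + "a" + "n" + "r" + "o" + "z"
= "yligyanroz"


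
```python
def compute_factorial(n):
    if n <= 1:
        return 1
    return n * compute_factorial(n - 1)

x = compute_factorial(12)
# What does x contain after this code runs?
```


compute_factorial(12)
= 12 * compute_factorial(11)
= 12 * 11 * compute_factorial(10)
= 12 * 11 * 10 * compute_factorial(9)
= 12 * 11 * 10 * 9 * compute_factorial(8)
= 12 * 11 * 10 * 9 * 8 * compute_factorial(7)
= 12 * 11 * 10 * 9 * 8 * 7 * compute_factorial(6)
= 12 * 11 * 10 * 9 * 8 * 7 * 6 * compute_factorial(5)
= 12 * 11 * 10 * 9 * 8 * 7 * 6 * 5 * compute_factorial(4)
= 12 * 11 * 10 * 9 * 8 * 7 * 6 * 5 * 4 * compute_factorial(3)
= 12 * 11 * 10 * 9 * 8 * 7 * 6 * 5 * 4 * 3 * compute_factorial(2)
= 12 * 11 * 10 * 9 * 8 * 7 * 6 * 5 * 4 * 3 * 2 * compute_factorial(1)
= 12 * 11 * 10 * 9 * 8 * 7 * 6 * 5 * 4 * 3 * 2 * 1
= 479001600


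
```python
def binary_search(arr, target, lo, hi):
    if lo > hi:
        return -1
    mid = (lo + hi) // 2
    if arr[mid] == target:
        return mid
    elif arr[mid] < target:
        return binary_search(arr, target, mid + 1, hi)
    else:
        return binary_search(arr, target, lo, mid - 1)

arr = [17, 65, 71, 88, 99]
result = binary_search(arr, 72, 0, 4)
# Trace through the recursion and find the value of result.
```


binary_search(arr, 72, 0, 4)
lo=0, hi=4, mid=2, arr[mid]=71
71 < 72, search right half
lo=3, hi=4, mid=3, arr[mid]=88
88 > 72, search left half
lo > hi, target not found, return -1
= -1


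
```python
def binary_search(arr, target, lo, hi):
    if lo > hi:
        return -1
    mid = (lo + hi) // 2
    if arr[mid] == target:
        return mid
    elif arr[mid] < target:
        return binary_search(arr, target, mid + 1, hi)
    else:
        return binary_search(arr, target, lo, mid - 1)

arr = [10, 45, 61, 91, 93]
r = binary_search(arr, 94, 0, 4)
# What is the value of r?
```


binary_search(arr, 94, 0, 4)
lo=0, hi=4, mid=2, arr[mid]=61
61 < 94, search right half
lo=3, hi=4, mid=3, arr[mid]=91
91 < 94, search right half
lo=4, hi=4, mid=4, arr[mid]=93
93 < 94, search right half
lo > hi, target not found, return -1
= -1


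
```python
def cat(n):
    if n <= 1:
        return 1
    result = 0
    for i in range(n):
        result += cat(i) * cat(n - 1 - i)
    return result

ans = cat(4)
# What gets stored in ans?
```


cat(4)
= sum of cat(i) * cat(4-1-i) for i in 0..3
First compute sub-values bottom-up:
  cat(0) = 1, cat(1) = 1
  cat(2) = 1*1 + 1*1 = 2
  cat(3) = 1*2 + 1*1 + 2*1 = 5
Now cat(4):
  cat(0)*cat(3) = 1*5 = 5
  cat(1)*cat(2) = 1*2 = 2
  cat(2)*cat(1) = 2*1 = 2
  cat(3)*cat(0) = 5*1 = 5
= 5 + 2 + 2 + 5
= 14


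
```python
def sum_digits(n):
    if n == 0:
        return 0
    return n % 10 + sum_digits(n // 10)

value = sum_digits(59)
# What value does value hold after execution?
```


sum_digits(59)
= 9 + sum_digits(5)
= 9 + 5 + sum_digits(0)
= 9 + 5 + 0
= 14


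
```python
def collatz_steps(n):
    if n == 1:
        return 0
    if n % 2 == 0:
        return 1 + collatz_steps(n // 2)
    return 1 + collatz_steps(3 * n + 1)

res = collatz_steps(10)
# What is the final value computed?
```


collatz_steps(10)
10 is even -> collatz_steps(5)
5 is odd -> 3*5+1 = 16 -> collatz_steps(16)
16 is even -> collatz_steps(8)
8 is even -> collatz_steps(4)
4 is even -> collatz_steps(2)
2 is even -> collatz_steps(1)
Reached 1 after 6 steps
= 6


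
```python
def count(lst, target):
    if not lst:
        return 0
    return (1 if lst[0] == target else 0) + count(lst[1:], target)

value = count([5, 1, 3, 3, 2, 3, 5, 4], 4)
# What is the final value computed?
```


count([5, 1, 3, 3, 2, 3, 5, 4], 4)
lst[0]=5 != 4: 0 + count([1, 3, 3, 2, 3, 5, 4], 4)
lst[0]=1 != 4: 0 + count([3, 3, 2, 3, 5, 4], 4)
lst[0]=3 != 4: 0 + count([3, 2, 3, 5, 4], 4)
lst[0]=3 != 4: 0 + count([2, 3, 5, 4], 4)
lst[0]=2 != 4: 0 + count([3, 5, 4], 4)
lst[0]=3 != 4: 0 + count([5, 4], 4)
lst[0]=5 != 4: 0 + count([4], 4)
lst[0]=4 == 4: 1 + count([], 4)
= 1


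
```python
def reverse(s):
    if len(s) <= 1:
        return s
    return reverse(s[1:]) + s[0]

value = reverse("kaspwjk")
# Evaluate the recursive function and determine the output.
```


reverse("kaspwjk")
= reverse("aspwjk") + "k"
= reverse("spwjk") + "a" + "k"
= reverse("pwjk") + "s" + "a" + "k"
= reverse("wjk") + "p" + "s" + "a" + "k"
= reverse("jk") + "w" + "p" + "s" + "a" + "k"
= reverse("k") + "j" + "w" + "p" + "s" + "a" + "k"
= "k" + "j" + "w" + "p" + "s" + "a" + "k"
= "kjwpsak"


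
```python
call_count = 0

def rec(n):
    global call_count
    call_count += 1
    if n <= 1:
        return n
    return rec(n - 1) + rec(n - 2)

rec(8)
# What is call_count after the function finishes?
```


rec(8) calls rec(7) and rec(6); each non-base call branches into two more.
Let C(k) = total number of calls made by rec(k), including the call to rec(k) itself.
Base cases: C(0) = 1, C(1) = 1
Recurrence: C(k) = 1 + C(k-1) + C(k-2)
  C(2) = 1 + C(1) + C(0) = 1 + 1 + 1 = 3
  C(3) = 1 + C(2) + C(1) = 1 + 3 + 1 = 5
  C(4) = 1 + C(3) + C(2) = 1 + 5 + 3 = 9
  C(5) = 1 + C(4) + C(3) = 1 + 9 + 5 = 15
  C(6) = 1 + C(5) + C(4) = 1 + 15 + 9 = 25
  C(7) = 1 + C(6) + C(5) = 1 + 25 + 15 = 41
  C(8) = 1 + C(7) + C(6) = 1 + 41 + 25 = 67
Total calls = C(8) = 67


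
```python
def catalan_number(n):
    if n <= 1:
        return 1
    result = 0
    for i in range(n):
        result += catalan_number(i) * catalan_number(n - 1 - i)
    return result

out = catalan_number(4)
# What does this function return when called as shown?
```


catalan_number(4)
= sum of catalan_number(i) * catalan_number(4-1-i) for i in 0..3
First compute sub-values bottom-up:
  catalan_number(0) = 1, catalan_number(1) = 1
  catalan_number(2) = 1*1 + 1*1 = 2
  catalan_number(3) = 1*2 + 1*1 + 2*1 = 5
Now catalan_number(4):
  catalan_number(0)*catalan_number(3) = 1*5 = 5
  catalan_number(1)*catalan_number(2) = 1*2 = 2
  catalan_number(2)*catalan_number(1) = 2*1 = 2
  catalan_number(3)*catalan_number(0) = 5*1 = 5
= 5 + 2 + 2 + 5
= 14


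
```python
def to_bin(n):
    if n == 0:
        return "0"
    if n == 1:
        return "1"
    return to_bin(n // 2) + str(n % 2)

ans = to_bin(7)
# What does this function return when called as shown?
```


to_bin(7)
= to_bin(3) + "1"
= to_bin(1) + "1" + "1"
= "1" + "1" + "1"
= "111"


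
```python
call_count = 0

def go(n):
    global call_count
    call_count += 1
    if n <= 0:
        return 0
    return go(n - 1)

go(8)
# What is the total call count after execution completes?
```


go(8) calls go(7) calls ... calls go(0)
Total calls: 8 + 1 (for base case) = 9


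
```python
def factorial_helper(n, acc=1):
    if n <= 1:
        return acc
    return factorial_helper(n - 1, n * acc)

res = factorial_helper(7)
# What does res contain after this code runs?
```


factorial_helper(7, 1)
= factorial_helper(6, 7 * 1) = factorial_helper(6, 7)
= factorial_helper(5, 6 * 7) = factorial_helper(5, 42)
= factorial_helper(4, 5 * 42) = factorial_helper(4, 210)
= factorial_helper(3, 4 * 210) = factorial_helper(3, 840)
= factorial_helper(2, 3 * 840) = factorial_helper(2, 2520)
= factorial_helper(1, 2 * 2520) = factorial_helper(1, 5040)
n <= 1, return acc = 5040


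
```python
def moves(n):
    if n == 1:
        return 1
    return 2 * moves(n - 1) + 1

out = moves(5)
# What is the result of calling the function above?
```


moves(5)
= 2 * moves(4) + 1
= 2 * (2 * moves(3) + 1) + 1
= 2 * (2 * (2 * moves(2) + 1) + 1) + 1
= 2 * (2 * (2 * (2 * moves(1) + 1) + 1) + 1) + 1
Now compute bottom-up:
moves(1) = 1
moves(2) = 2 * 1 + 1 = 3
moves(3) = 2 * 3 + 1 = 7
moves(4) = 2 * 7 + 1 = 15
moves(5) = 2 * 15 + 1 = 31
= 31
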